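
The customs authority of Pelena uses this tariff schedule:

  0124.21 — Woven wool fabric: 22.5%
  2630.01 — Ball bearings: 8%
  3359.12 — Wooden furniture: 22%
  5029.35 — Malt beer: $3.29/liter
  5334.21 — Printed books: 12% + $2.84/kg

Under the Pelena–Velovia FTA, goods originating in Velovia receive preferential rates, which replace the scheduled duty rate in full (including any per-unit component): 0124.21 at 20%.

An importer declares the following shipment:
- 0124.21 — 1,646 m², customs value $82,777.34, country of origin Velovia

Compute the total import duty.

$16,555.47

Line 1 (0124.21, Velovia, 1,646 m², $82,777.34):
Base rate for 0124.21 is 22.5%.
Origin Velovia qualifies under the Pelena–Velovia agreement and 0124.21 is covered: preferential rate 20% applies instead.
Duty = $82,777.34 × 20% = $16,555.47.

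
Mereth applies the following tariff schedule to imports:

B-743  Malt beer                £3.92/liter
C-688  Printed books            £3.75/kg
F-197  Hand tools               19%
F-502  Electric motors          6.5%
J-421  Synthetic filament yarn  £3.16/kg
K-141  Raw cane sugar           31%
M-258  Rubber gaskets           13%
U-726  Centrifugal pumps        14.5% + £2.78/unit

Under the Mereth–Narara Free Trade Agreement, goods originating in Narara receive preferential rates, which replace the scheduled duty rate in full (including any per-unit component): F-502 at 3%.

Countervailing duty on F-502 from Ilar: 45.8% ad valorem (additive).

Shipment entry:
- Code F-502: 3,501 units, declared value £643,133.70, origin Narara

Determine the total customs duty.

Line 1 (F-502, Narara, 3,501 units, £643,133.70):
Base rate for F-502 is 6.5%.
Origin Narara qualifies under the Mereth–Narara agreement and F-502 is covered: preferential rate 3% applies instead.
The additional-duty order on F-502 targets Ilar, not Narara; it does not apply.
Duty = £643,133.70 × 3% = £19,294.01.

£19,294.01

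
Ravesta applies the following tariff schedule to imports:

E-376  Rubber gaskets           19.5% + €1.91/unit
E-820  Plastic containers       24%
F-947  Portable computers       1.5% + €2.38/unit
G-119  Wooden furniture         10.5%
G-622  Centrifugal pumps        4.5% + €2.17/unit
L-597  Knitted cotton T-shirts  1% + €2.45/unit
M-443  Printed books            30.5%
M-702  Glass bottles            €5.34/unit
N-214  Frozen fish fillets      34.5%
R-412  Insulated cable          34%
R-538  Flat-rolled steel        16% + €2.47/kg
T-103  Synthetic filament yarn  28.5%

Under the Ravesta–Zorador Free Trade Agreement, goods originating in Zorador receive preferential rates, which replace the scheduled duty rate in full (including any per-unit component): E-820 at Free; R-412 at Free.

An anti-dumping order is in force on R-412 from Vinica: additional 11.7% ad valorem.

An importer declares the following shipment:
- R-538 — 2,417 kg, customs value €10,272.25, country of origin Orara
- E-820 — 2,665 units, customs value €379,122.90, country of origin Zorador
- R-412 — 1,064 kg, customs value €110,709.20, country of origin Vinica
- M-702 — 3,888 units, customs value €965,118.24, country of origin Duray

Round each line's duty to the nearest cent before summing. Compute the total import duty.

Line 1 (R-538, Orara, 2,417 kg, €10,272.25):
Base rate for R-538 is 16% + €2.47/kg.
Duty = €10,272.25 × 16% + 2,417 × €2.47 = €7,613.55.
Line 2 (E-820, Zorador, 2,665 units, €379,122.90):
Base rate for E-820 is 24%.
Origin Zorador qualifies under the Ravesta–Zorador agreement and E-820 is covered: preferential rate Free applies instead.
Duty = €379,122.90 × 0% = €0.00.
Line 3 (R-412, Vinica, 1,064 kg, €110,709.20):
Base rate for R-412 is 34%.
R-412 has an FTA preferential rate, but origin Vinica is not Zorador; base rate stands.
Additional duty on R-412 from Vinica: +11.7%. Applied ad valorem rate: 34% + 11.7% = 45.7%.
Duty = €110,709.20 × 45.7% = €50,594.10.
Line 4 (M-702, Duray, 3,888 units, €965,118.24):
Base rate for M-702 is €5.34/unit.
Duty = 3,888 × €5.34 = €20,761.92.
Total = €7,613.55 + €0.00 + €50,594.10 + €20,761.92 = €78,969.57.

€78,969.57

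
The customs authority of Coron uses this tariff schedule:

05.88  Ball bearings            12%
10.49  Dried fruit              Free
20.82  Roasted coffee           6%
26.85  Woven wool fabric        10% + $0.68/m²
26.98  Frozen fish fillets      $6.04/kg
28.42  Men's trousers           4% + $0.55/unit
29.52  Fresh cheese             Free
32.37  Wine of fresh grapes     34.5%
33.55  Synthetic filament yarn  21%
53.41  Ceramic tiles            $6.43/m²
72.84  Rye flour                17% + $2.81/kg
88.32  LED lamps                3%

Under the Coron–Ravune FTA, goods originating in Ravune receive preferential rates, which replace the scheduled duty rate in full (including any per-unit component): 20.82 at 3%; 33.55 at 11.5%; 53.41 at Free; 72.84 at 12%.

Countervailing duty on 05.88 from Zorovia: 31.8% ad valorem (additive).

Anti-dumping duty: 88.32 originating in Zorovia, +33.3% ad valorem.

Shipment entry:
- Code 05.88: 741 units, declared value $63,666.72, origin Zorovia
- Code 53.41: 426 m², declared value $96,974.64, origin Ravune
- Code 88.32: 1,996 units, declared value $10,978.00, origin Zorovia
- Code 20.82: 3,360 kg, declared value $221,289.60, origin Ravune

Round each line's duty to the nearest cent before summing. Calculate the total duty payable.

Line 1 (05.88, Zorovia, 741 units, $63,666.72):
Base rate for 05.88 is 12%.
Additional duty on 05.88 from Zorovia: +31.8%. Applied ad valorem rate: 12% + 31.8% = 43.8%.
Duty = $63,666.72 × 43.8% = $27,886.02.
Line 2 (53.41, Ravune, 426 m², $96,974.64):
Base rate for 53.41 is $6.43/m².
Origin Ravune qualifies under the Coron–Ravune agreement and 53.41 is covered: preferential rate Free applies instead.
Duty = $96,974.64 × 0% = $0.00.
Line 3 (88.32, Zorovia, 1,996 units, $10,978.00):
Base rate for 88.32 is 3%.
Additional duty on 88.32 from Zorovia: +33.3%. Applied ad valorem rate: 3% + 33.3% = 36.3%.
Duty = $10,978.00 × 36.3% = $3,985.01.
Line 4 (20.82, Ravune, 3,360 kg, $221,289.60):
Base rate for 20.82 is 6%.
Origin Ravune qualifies under the Coron–Ravune agreement and 20.82 is covered: preferential rate 3% applies instead.
Duty = $221,289.60 × 3% = $6,638.69.
Total = $27,886.02 + $0.00 + $3,985.01 + $6,638.69 = $38,509.72.

$38,509.72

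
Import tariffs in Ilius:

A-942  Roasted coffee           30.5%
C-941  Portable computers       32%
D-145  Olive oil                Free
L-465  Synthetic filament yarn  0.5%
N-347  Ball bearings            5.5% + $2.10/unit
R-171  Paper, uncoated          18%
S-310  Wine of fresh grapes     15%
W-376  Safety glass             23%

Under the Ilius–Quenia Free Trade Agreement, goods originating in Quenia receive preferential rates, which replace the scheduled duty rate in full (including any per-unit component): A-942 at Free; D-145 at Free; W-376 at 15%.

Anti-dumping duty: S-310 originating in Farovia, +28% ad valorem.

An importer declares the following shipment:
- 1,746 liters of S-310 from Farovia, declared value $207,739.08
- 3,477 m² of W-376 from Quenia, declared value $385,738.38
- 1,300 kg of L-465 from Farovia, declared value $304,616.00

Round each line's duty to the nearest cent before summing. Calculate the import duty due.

Line 1 (S-310, Farovia, 1,746 liters, $207,739.08):
Base rate for S-310 is 15%.
Additional duty on S-310 from Farovia: +28%. Applied ad valorem rate: 15% + 28% = 43%.
Duty = $207,739.08 × 43% = $89,327.80.
Line 2 (W-376, Quenia, 3,477 m², $385,738.38):
Base rate for W-376 is 23%.
Origin Quenia qualifies under the Ilius–Quenia agreement and W-376 is covered: preferential rate 15% applies instead.
Duty = $385,738.38 × 15% = $57,860.76.
Line 3 (L-465, Farovia, 1,300 kg, $304,616.00):
Base rate for L-465 is 0.5%.
Duty = $304,616.00 × 0.5% = $1,523.08.
Total = $89,327.80 + $57,860.76 + $1,523.08 = $148,711.64.

$148,711.64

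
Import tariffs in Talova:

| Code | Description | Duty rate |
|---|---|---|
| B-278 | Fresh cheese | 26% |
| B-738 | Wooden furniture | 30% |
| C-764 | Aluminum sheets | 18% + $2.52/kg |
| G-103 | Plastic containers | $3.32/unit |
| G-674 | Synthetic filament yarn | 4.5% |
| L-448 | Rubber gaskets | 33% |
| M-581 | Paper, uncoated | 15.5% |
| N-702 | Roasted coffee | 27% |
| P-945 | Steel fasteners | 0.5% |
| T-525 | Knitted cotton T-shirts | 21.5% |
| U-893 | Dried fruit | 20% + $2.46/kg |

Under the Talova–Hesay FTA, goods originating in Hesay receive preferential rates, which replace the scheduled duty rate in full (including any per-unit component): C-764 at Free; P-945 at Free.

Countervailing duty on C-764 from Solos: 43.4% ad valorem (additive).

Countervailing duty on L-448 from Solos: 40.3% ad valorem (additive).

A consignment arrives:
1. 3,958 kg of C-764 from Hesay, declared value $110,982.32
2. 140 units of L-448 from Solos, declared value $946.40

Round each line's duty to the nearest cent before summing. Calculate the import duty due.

Line 1 (C-764, Hesay, 3,958 kg, $110,982.32):
Base rate for C-764 is 18% + $2.52/kg.
Origin Hesay qualifies under the Talova–Hesay agreement and C-764 is covered: preferential rate Free applies instead.
The additional-duty order on C-764 targets Solos, not Hesay; it does not apply.
Duty = $110,982.32 × 0% = $0.00.
Line 2 (L-448, Solos, 140 units, $946.40):
Base rate for L-448 is 33%.
Additional duty on L-448 from Solos: +40.3%. Applied ad valorem rate: 33% + 40.3% = 73.3%.
Duty = $946.40 × 73.3% = $693.71.
Total = $0.00 + $693.71 = $693.71.

$693.71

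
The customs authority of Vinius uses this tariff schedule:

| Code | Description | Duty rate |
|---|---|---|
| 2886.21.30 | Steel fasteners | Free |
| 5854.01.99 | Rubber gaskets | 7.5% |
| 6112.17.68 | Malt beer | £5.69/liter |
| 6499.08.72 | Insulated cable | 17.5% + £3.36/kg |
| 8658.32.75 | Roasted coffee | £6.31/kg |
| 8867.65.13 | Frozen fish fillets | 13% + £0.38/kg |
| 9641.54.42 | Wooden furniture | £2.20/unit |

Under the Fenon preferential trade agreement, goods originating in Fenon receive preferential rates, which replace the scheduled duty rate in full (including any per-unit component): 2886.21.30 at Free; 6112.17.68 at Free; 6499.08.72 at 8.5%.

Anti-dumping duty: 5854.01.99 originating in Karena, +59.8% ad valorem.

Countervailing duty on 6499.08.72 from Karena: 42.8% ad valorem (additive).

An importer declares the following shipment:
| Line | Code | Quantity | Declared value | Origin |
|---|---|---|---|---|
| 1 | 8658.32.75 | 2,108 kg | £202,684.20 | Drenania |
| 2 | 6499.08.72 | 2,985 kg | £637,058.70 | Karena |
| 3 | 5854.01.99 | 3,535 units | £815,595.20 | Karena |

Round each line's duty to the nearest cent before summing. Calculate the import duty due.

£956,373.05

Line 1 (8658.32.75, Drenania, 2,108 kg, £202,684.20):
Base rate for 8658.32.75 is £6.31/kg.
Duty = 2,108 × £6.31 = £13,301.48.
Line 2 (6499.08.72, Karena, 2,985 kg, £637,058.70):
Base rate for 6499.08.72 is 17.5% + £3.36/kg.
6499.08.72 has an FTA preferential rate, but origin Karena is not Fenon; base rate stands.
Additional duty on 6499.08.72 from Karena: +42.8%. Applied ad valorem rate: 17.5% + 42.8% = 60.3%.
Duty = £637,058.70 × 60.3% + 2,985 × £3.36 = £394,176.00.
Line 3 (5854.01.99, Karena, 3,535 units, £815,595.20):
Base rate for 5854.01.99 is 7.5%.
Additional duty on 5854.01.99 from Karena: +59.8%. Applied ad valorem rate: 7.5% + 59.8% = 67.3%.
Duty = £815,595.20 × 67.3% = £548,895.57.
Total = £13,301.48 + £394,176.00 + £548,895.57 = £956,373.05.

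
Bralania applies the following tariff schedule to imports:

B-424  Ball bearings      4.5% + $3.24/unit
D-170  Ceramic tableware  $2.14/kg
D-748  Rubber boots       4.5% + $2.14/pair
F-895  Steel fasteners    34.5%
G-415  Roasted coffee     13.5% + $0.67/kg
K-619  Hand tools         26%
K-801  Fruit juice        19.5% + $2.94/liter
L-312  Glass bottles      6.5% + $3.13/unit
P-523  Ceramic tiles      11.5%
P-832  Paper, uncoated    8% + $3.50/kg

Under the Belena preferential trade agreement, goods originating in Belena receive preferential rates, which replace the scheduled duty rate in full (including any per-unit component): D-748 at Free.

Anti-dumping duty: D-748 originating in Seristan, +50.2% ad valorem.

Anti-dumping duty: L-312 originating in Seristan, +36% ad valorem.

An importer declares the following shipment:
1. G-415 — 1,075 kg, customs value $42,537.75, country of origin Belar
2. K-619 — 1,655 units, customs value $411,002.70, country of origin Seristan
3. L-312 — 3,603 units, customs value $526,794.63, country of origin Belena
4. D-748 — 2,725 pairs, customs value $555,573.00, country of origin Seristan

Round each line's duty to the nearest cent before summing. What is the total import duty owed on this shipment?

Line 1 (G-415, Belar, 1,075 kg, $42,537.75):
Base rate for G-415 is 13.5% + $0.67/kg.
Duty = $42,537.75 × 13.5% + 1,075 × $0.67 = $6,462.85.
Line 2 (K-619, Seristan, 1,655 units, $411,002.70):
Base rate for K-619 is 26%.
Duty = $411,002.70 × 26% = $106,860.70.
Line 3 (L-312, Belena, 3,603 units, $526,794.63):
Base rate for L-312 is 6.5% + $3.13/unit.
Origin Belena is the FTA partner but L-312 is not on the preference list; base rate stands.
The additional-duty order on L-312 targets Seristan, not Belena; it does not apply.
Duty = $526,794.63 × 6.5% + 3,603 × $3.13 = $45,519.04.
Line 4 (D-748, Seristan, 2,725 pairs, $555,573.00):
Base rate for D-748 is 4.5% + $2.14/pair.
D-748 has an FTA preferential rate, but origin Seristan is not Belena; base rate stands.
Additional duty on D-748 from Seristan: +50.2%. Applied ad valorem rate: 4.5% + 50.2% = 54.7%.
Duty = $555,573.00 × 54.7% + 2,725 × $2.14 = $309,729.93.
Total = $6,462.85 + $106,860.70 + $45,519.04 + $309,729.93 = $468,572.52.

$468,572.52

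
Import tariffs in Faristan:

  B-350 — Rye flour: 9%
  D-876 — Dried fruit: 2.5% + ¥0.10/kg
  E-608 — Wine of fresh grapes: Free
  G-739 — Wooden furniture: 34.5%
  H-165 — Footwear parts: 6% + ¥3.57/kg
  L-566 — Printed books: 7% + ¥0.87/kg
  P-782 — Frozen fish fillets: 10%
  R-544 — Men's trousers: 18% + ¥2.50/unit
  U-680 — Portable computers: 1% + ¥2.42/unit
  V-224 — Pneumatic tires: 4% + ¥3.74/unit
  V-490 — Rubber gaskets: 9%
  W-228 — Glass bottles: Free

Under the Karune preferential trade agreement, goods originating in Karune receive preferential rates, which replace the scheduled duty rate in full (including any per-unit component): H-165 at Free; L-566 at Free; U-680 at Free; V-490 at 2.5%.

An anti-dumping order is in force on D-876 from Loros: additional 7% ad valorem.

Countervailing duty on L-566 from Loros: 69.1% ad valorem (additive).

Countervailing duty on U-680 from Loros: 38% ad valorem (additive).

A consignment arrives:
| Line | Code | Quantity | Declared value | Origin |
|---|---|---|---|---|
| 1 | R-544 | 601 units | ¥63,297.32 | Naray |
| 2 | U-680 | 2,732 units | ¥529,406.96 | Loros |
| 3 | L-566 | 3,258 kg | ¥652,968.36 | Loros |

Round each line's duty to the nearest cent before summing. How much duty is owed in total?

Line 1 (R-544, Naray, 601 units, ¥63,297.32):
Base rate for R-544 is 18% + ¥2.50/unit.
Duty = ¥63,297.32 × 18% + 601 × ¥2.50 = ¥12,896.02.
Line 2 (U-680, Loros, 2,732 units, ¥529,406.96):
Base rate for U-680 is 1% + ¥2.42/unit.
U-680 has an FTA preferential rate, but origin Loros is not Karune; base rate stands.
Additional duty on U-680 from Loros: +38%. Applied ad valorem rate: 1% + 38% = 39%.
Duty = ¥529,406.96 × 39% + 2,732 × ¥2.42 = ¥213,080.15.
Line 3 (L-566, Loros, 3,258 kg, ¥652,968.36):
Base rate for L-566 is 7% + ¥0.87/kg.
L-566 has an FTA preferential rate, but origin Loros is not Karune; base rate stands.
Additional duty on L-566 from Loros: +69.1%. Applied ad valorem rate: 7% + 69.1% = 76.1%.
Duty = ¥652,968.36 × 76.1% + 3,258 × ¥0.87 = ¥499,743.38.
Total = ¥12,896.02 + ¥213,080.15 + ¥499,743.38 = ¥725,719.55.

¥725,719.55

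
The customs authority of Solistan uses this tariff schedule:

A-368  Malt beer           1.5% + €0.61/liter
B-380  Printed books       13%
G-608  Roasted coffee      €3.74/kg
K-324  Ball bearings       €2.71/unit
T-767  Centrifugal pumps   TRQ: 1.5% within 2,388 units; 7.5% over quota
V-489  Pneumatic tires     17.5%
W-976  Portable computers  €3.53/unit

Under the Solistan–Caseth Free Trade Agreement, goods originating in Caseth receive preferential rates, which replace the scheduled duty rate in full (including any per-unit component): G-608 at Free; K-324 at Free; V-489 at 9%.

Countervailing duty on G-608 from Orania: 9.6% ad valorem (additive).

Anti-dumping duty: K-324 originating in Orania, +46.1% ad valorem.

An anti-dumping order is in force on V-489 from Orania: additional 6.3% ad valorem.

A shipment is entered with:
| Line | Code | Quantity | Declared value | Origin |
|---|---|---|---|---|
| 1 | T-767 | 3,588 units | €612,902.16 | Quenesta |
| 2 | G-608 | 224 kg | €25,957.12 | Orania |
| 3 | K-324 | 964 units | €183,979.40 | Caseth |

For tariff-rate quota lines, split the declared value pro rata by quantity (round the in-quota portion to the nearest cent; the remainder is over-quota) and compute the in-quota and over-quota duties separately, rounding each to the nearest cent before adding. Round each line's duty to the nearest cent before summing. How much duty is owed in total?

Line 1 (T-767, Quenesta, 3,588 units, €612,902.16):
Code T-767 is under a tariff-rate quota (threshold 2,388 units). In-quota: 2,388 units at 1.5%; over-quota: 1,200 units at 7.5%.
Pro-rata value split: in-quota = €612,902.16 × 2,388/3,588 = €407,918.16; over-quota = €612,902.16 − €407,918.16 = €204,984.00.
In-quota duty = €407,918.16 × 1.5% = €6,118.77. Over-quota duty = €204,984.00 × 7.5% = €15,373.80.
Line duty = €6,118.77 + €15,373.80 = €21,492.57.
Line 2 (G-608, Orania, 224 kg, €25,957.12):
Base rate for G-608 is €3.74/kg.
G-608 has an FTA preferential rate, but origin Orania is not Caseth; base rate stands.
Additional duty on G-608 from Orania: +9.6% ad valorem. Applied ad valorem rate = 9.6%.
Duty = €25,957.12 × 9.6% + 224 × €3.74 = €3,329.64.
Line 3 (K-324, Caseth, 964 units, €183,979.40):
Base rate for K-324 is €2.71/unit.
Origin Caseth qualifies under the Solistan–Caseth agreement and K-324 is covered: preferential rate Free applies instead.
The additional-duty order on K-324 targets Orania, not Caseth; it does not apply.
Duty = €183,979.40 × 0% = €0.00.
Total = €21,492.57 + €3,329.64 + €0.00 = €24,822.21.

€24,822.21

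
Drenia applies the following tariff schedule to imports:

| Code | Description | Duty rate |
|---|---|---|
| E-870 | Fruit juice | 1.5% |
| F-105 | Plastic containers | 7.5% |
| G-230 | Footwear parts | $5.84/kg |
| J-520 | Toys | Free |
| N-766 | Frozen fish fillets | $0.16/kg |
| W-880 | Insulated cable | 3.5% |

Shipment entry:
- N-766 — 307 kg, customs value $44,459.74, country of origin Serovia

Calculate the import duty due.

Line 1 (N-766, Serovia, 307 kg, $44,459.74):
Base rate for N-766 is $0.16/kg.
Duty = 307 × $0.16 = $49.12.

$49.12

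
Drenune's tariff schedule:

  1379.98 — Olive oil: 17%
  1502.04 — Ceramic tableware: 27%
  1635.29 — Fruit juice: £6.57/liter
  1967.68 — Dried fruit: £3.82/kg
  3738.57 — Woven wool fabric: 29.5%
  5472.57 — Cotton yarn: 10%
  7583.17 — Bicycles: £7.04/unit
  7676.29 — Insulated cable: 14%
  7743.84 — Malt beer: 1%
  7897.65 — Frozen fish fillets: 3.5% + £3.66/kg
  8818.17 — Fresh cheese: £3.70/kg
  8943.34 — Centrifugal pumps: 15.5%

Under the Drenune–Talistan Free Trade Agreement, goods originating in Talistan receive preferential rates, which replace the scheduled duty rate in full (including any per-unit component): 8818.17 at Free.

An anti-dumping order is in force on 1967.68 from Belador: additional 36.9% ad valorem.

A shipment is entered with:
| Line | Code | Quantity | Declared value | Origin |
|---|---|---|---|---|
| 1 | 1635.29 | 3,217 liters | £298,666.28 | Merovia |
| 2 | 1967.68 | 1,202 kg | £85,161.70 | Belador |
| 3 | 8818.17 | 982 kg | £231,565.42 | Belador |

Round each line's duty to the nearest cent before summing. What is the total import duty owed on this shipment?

£60,785.40

Line 1 (1635.29, Merovia, 3,217 liters, £298,666.28):
Base rate for 1635.29 is £6.57/liter.
Duty = 3,217 × £6.57 = £21,135.69.
Line 2 (1967.68, Belador, 1,202 kg, £85,161.70):
Base rate for 1967.68 is £3.82/kg.
Additional duty on 1967.68 from Belador: +36.9% ad valorem. Applied ad valorem rate = 36.9%.
Duty = £85,161.70 × 36.9% + 1,202 × £3.82 = £36,016.31.
Line 3 (8818.17, Belador, 982 kg, £231,565.42):
Base rate for 8818.17 is £3.70/kg.
8818.17 has an FTA preferential rate, but origin Belador is not Talistan; base rate stands.
Duty = 982 × £3.70 = £3,633.40.
Total = £21,135.69 + £36,016.31 + £3,633.40 = £60,785.40.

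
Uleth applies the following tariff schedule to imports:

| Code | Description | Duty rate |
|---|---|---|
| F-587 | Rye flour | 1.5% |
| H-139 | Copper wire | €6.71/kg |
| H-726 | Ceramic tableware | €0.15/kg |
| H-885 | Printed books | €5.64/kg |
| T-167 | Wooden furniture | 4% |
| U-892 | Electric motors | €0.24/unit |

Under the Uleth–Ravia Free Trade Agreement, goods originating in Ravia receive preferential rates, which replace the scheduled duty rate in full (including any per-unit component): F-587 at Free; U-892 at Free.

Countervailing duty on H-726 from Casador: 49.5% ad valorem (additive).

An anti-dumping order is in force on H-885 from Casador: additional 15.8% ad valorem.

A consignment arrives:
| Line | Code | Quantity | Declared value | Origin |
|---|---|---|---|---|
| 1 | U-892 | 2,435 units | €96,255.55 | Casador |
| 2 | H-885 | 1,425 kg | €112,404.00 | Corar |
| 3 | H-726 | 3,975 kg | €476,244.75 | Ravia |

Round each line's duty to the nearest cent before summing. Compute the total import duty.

€9,217.65

Line 1 (U-892, Casador, 2,435 units, €96,255.55):
Base rate for U-892 is €0.24/unit.
U-892 has an FTA preferential rate, but origin Casador is not Ravia; base rate stands.
Duty = 2,435 × €0.24 = €584.40.
Line 2 (H-885, Corar, 1,425 kg, €112,404.00):
Base rate for H-885 is €5.64/kg.
The additional-duty order on H-885 targets Casador, not Corar; it does not apply.
Duty = 1,425 × €5.64 = €8,037.00.
Line 3 (H-726, Ravia, 3,975 kg, €476,244.75):
Base rate for H-726 is €0.15/kg.
Origin Ravia is the FTA partner but H-726 is not on the preference list; base rate stands.
The additional-duty order on H-726 targets Casador, not Ravia; it does not apply.
Duty = 3,975 × €0.15 = €596.25.
Total = €584.40 + €8,037.00 + €596.25 = €9,217.65.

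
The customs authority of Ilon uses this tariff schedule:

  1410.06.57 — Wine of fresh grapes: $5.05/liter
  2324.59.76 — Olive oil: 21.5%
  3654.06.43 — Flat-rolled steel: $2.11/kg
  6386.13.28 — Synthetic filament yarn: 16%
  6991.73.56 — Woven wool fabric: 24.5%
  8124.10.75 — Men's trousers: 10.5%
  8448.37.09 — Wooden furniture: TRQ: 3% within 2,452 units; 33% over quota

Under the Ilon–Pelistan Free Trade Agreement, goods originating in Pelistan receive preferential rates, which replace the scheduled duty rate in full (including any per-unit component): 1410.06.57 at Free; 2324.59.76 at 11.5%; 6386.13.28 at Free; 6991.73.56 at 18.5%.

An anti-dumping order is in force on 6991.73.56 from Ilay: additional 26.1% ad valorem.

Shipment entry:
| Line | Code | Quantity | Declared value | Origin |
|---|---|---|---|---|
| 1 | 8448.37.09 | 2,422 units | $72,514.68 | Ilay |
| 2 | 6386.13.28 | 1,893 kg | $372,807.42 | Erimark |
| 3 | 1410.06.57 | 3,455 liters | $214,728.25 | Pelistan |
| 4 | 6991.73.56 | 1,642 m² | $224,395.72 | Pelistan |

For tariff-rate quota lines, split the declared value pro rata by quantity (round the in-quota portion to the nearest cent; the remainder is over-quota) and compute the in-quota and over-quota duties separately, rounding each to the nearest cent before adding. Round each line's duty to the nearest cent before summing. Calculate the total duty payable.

Line 1 (8448.37.09, Ilay, 2,422 units, $72,514.68):
Code 8448.37.09 is under a tariff-rate quota (threshold 2,452 units). Quantity 2,422 units is within the quota, so the in-quota rate 3% applies to the full value.
Duty = $72,514.68 × 3% = $2,175.44.
Line 2 (6386.13.28, Erimark, 1,893 kg, $372,807.42):
Base rate for 6386.13.28 is 16%.
6386.13.28 has an FTA preferential rate, but origin Erimark is not Pelistan; base rate stands.
Duty = $372,807.42 × 16% = $59,649.19.
Line 3 (1410.06.57, Pelistan, 3,455 liters, $214,728.25):
Base rate for 1410.06.57 is $5.05/liter.
Origin Pelistan qualifies under the Ilon–Pelistan agreement and 1410.06.57 is covered: preferential rate Free applies instead.
Duty = $214,728.25 × 0% = $0.00.
Line 4 (6991.73.56, Pelistan, 1,642 m², $224,395.72):
Base rate for 6991.73.56 is 24.5%.
Origin Pelistan qualifies under the Ilon–Pelistan agreement and 6991.73.56 is covered: preferential rate 18.5% applies instead.
The additional-duty order on 6991.73.56 targets Ilay, not Pelistan; it does not apply.
Duty = $224,395.72 × 18.5% = $41,513.21.
Total = $2,175.44 + $59,649.19 + $0.00 + $41,513.21 = $103,337.84.

$103,337.84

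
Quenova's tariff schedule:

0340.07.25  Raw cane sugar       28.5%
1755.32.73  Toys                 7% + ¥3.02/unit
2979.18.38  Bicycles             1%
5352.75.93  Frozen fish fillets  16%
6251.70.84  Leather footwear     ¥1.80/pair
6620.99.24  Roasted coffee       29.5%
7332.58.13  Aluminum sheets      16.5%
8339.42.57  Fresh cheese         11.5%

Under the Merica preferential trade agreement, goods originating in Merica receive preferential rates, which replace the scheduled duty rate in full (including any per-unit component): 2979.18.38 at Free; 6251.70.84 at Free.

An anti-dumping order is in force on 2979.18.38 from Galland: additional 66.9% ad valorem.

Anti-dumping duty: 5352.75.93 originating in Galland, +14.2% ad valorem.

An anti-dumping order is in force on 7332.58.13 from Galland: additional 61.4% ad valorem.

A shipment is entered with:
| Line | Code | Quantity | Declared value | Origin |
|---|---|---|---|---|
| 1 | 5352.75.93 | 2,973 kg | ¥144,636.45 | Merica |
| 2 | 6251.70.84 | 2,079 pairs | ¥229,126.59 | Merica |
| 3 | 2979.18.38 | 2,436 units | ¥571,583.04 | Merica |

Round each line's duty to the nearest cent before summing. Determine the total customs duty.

¥23,141.83

Line 1 (5352.75.93, Merica, 2,973 kg, ¥144,636.45):
Base rate for 5352.75.93 is 16%.
Origin Merica is the FTA partner but 5352.75.93 is not on the preference list; base rate stands.
The additional-duty order on 5352.75.93 targets Galland, not Merica; it does not apply.
Duty = ¥144,636.45 × 16% = ¥23,141.83.
Line 2 (6251.70.84, Merica, 2,079 pairs, ¥229,126.59):
Base rate for 6251.70.84 is ¥1.80/pair.
Origin Merica qualifies under the Quenova–Merica agreement and 6251.70.84 is covered: preferential rate Free applies instead.
Duty = ¥229,126.59 × 0% = ¥0.00.
Line 3 (2979.18.38, Merica, 2,436 units, ¥571,583.04):
Base rate for 2979.18.38 is 1%.
Origin Merica qualifies under the Quenova–Merica agreement and 2979.18.38 is covered: preferential rate Free applies instead.
The additional-duty order on 2979.18.38 targets Galland, not Merica; it does not apply.
Duty = ¥571,583.04 × 0% = ¥0.00.
Total = ¥23,141.83 + ¥0.00 + ¥0.00 = ¥23,141.83.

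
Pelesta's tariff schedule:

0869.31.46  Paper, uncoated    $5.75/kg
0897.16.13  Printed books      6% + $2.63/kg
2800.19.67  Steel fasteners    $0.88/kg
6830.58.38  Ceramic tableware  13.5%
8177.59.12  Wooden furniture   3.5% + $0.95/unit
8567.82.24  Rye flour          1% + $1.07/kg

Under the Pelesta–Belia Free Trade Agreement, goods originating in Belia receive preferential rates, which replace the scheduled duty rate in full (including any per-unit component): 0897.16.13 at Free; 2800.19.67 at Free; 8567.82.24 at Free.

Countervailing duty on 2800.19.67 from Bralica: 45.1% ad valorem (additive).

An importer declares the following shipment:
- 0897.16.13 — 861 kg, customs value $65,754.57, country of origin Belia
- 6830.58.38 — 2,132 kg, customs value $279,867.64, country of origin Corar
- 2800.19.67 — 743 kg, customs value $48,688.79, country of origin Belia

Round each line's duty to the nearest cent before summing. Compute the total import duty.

Line 1 (0897.16.13, Belia, 861 kg, $65,754.57):
Base rate for 0897.16.13 is 6% + $2.63/kg.
Origin Belia qualifies under the Pelesta–Belia agreement and 0897.16.13 is covered: preferential rate Free applies instead.
Duty = $65,754.57 × 0% = $0.00.
Line 2 (6830.58.38, Corar, 2,132 kg, $279,867.64):
Base rate for 6830.58.38 is 13.5%.
Duty = $279,867.64 × 13.5% = $37,782.13.
Line 3 (2800.19.67, Belia, 743 kg, $48,688.79):
Base rate for 2800.19.67 is $0.88/kg.
Origin Belia qualifies under the Pelesta–Belia agreement and 2800.19.67 is covered: preferential rate Free applies instead.
The additional-duty order on 2800.19.67 targets Bralica, not Belia; it does not apply.
Duty = $48,688.79 × 0% = $0.00.
Total = $0.00 + $37,782.13 + $0.00 = $37,782.13.

$37,782.13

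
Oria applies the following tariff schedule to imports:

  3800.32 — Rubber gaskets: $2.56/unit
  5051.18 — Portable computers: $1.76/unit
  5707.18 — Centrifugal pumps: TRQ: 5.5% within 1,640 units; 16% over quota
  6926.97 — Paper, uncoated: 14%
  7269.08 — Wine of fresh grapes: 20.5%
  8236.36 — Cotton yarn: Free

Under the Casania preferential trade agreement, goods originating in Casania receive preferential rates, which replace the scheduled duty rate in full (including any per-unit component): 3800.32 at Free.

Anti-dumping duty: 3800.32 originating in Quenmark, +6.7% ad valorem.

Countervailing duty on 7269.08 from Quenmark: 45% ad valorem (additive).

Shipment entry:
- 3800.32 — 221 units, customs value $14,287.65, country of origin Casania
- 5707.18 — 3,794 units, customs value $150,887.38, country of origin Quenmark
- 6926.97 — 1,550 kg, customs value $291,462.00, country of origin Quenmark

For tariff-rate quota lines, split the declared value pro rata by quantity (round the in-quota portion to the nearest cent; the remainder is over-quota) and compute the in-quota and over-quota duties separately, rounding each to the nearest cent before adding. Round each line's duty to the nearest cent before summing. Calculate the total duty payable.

Line 1 (3800.32, Casania, 221 units, $14,287.65):
Base rate for 3800.32 is $2.56/unit.
Origin Casania qualifies under the Oria–Casania agreement and 3800.32 is covered: preferential rate Free applies instead.
The additional-duty order on 3800.32 targets Quenmark, not Casania; it does not apply.
Duty = $14,287.65 × 0% = $0.00.
Line 2 (5707.18, Quenmark, 3,794 units, $150,887.38):
Code 5707.18 is under a tariff-rate quota (threshold 1,640 units). In-quota: 1,640 units at 5.5%; over-quota: 2,154 units at 16%.
Pro-rata value split: in-quota = $150,887.38 × 1,640/3,794 = $65,222.80; over-quota = $150,887.38 − $65,222.80 = $85,664.58.
In-quota duty = $65,222.80 × 5.5% = $3,587.25. Over-quota duty = $85,664.58 × 16% = $13,706.33.
Line duty = $3,587.25 + $13,706.33 = $17,293.58.
Line 3 (6926.97, Quenmark, 1,550 kg, $291,462.00):
Base rate for 6926.97 is 14%.
Duty = $291,462.00 × 14% = $40,804.68.
Total = $0.00 + $17,293.58 + $40,804.68 = $58,098.26.

$58,098.26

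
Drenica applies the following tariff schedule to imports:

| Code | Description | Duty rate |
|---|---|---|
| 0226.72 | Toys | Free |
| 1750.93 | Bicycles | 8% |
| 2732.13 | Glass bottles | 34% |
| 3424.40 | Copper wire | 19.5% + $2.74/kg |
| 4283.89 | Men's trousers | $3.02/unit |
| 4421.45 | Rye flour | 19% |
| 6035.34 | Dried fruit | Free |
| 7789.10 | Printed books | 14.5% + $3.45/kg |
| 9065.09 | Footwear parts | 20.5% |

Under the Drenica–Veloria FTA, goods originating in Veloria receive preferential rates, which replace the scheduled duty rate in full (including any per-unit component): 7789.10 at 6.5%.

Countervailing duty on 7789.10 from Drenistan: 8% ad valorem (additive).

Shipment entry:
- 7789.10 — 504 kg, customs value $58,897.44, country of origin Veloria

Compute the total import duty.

$3,828.33

Line 1 (7789.10, Veloria, 504 kg, $58,897.44):
Base rate for 7789.10 is 14.5% + $3.45/kg.
Origin Veloria qualifies under the Drenica–Veloria agreement and 7789.10 is covered: preferential rate 6.5% applies instead.
The additional-duty order on 7789.10 targets Drenistan, not Veloria; it does not apply.
Duty = $58,897.44 × 6.5% = $3,828.33.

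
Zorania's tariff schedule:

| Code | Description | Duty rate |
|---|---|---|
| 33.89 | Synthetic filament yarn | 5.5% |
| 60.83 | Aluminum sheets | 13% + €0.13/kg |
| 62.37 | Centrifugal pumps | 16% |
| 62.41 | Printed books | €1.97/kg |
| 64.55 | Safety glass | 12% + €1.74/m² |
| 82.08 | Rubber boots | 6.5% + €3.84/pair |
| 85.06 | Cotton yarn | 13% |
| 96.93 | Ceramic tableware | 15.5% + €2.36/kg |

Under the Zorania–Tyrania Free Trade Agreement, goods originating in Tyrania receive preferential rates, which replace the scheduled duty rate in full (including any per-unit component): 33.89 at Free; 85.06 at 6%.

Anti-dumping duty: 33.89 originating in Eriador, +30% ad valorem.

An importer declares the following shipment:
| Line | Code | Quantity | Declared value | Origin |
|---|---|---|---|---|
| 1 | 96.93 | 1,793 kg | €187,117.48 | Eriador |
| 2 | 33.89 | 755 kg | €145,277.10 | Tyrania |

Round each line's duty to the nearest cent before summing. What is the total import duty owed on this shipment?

€33,234.69

Line 1 (96.93, Eriador, 1,793 kg, €187,117.48):
Base rate for 96.93 is 15.5% + €2.36/kg.
Duty = €187,117.48 × 15.5% + 1,793 × €2.36 = €33,234.69.
Line 2 (33.89, Tyrania, 755 kg, €145,277.10):
Base rate for 33.89 is 5.5%.
Origin Tyrania qualifies under the Zorania–Tyrania agreement and 33.89 is covered: preferential rate Free applies instead.
The additional-duty order on 33.89 targets Eriador, not Tyrania; it does not apply.
Duty = €145,277.10 × 0% = €0.00.
Total = €33,234.69 + €0.00 = €33,234.69.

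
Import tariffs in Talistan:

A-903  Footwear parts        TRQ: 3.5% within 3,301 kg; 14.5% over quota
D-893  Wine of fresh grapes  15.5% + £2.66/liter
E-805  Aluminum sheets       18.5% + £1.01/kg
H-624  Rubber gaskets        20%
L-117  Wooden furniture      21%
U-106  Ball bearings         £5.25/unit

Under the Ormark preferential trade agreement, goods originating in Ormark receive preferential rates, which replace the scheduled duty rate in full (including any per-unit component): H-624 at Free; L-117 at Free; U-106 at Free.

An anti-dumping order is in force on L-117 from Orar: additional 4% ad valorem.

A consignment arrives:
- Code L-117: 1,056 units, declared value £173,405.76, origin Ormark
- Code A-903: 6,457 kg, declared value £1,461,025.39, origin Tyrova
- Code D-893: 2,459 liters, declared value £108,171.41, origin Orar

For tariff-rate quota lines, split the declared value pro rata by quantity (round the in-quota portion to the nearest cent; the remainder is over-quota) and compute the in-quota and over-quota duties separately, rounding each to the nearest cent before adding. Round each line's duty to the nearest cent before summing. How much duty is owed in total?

£152,995.29

Line 1 (L-117, Ormark, 1,056 units, £173,405.76):
Base rate for L-117 is 21%.
Origin Ormark qualifies under the Talistan–Ormark agreement and L-117 is covered: preferential rate Free applies instead.
The additional-duty order on L-117 targets Orar, not Ormark; it does not apply.
Duty = £173,405.76 × 0% = £0.00.
Line 2 (A-903, Tyrova, 6,457 kg, £1,461,025.39):
Code A-903 is under a tariff-rate quota (threshold 3,301 kg). In-quota: 3,301 kg at 3.5%; over-quota: 3,156 kg at 14.5%.
Pro-rata value split: in-quota = £1,461,025.39 × 3,301/6,457 = £746,917.27; over-quota = £1,461,025.39 − £746,917.27 = £714,108.12.
In-quota duty = £746,917.27 × 3.5% = £26,142.10. Over-quota duty = £714,108.12 × 14.5% = £103,545.68.
Line duty = £26,142.10 + £103,545.68 = £129,687.78.
Line 3 (D-893, Orar, 2,459 liters, £108,171.41):
Base rate for D-893 is 15.5% + £2.66/liter.
Duty = £108,171.41 × 15.5% + 2,459 × £2.66 = £23,307.51.
Total = £0.00 + £129,687.78 + £23,307.51 = £152,995.29.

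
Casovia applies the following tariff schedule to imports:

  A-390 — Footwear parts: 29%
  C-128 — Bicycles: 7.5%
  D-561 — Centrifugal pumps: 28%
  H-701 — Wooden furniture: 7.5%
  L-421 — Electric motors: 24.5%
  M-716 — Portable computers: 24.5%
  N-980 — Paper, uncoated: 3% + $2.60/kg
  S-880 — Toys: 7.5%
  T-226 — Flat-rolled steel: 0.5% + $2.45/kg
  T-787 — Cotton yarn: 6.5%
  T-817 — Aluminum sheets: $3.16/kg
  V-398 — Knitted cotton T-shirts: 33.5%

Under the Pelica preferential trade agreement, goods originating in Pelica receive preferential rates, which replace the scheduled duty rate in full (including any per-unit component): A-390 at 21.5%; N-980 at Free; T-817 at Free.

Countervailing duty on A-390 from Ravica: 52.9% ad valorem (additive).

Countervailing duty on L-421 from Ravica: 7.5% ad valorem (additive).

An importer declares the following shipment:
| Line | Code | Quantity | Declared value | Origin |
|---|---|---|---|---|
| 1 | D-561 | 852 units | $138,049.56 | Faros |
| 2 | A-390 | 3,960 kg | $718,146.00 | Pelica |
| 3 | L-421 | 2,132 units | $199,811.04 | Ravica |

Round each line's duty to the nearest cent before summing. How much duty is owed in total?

Line 1 (D-561, Faros, 852 units, $138,049.56):
Base rate for D-561 is 28%.
Duty = $138,049.56 × 28% = $38,653.88.
Line 2 (A-390, Pelica, 3,960 kg, $718,146.00):
Base rate for A-390 is 29%.
Origin Pelica qualifies under the Casovia–Pelica agreement and A-390 is covered: preferential rate 21.5% applies instead.
The additional-duty order on A-390 targets Ravica, not Pelica; it does not apply.
Duty = $718,146.00 × 21.5% = $154,401.39.
Line 3 (L-421, Ravica, 2,132 units, $199,811.04):
Base rate for L-421 is 24.5%.
Additional duty on L-421 from Ravica: +7.5%. Applied ad valorem rate: 24.5% + 7.5% = 32%.
Duty = $199,811.04 × 32% = $63,939.53.
Total = $38,653.88 + $154,401.39 + $63,939.53 = $256,994.80.

$256,994.80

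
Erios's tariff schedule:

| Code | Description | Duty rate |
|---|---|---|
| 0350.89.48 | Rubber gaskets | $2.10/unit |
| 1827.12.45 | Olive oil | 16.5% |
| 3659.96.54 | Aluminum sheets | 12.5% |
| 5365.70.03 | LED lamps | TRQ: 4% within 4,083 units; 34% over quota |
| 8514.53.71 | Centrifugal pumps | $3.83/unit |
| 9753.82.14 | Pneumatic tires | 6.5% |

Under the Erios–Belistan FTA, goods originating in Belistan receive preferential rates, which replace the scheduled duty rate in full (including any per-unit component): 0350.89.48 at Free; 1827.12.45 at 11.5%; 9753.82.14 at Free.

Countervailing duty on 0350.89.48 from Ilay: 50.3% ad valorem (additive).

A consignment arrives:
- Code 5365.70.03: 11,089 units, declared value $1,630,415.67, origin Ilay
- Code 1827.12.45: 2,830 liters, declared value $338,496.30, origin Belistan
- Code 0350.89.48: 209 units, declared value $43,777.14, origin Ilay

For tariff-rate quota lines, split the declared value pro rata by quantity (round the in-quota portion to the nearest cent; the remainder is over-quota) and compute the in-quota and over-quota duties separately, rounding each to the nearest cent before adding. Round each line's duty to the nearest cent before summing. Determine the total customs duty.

Line 1 (5365.70.03, Ilay, 11,089 units, $1,630,415.67):
Code 5365.70.03 is under a tariff-rate quota (threshold 4,083 units). In-quota: 4,083 units at 4%; over-quota: 7,006 units at 34%.
Pro-rata value split: in-quota = $1,630,415.67 × 4,083/11,089 = $600,323.49; over-quota = $1,630,415.67 − $600,323.49 = $1,030,092.18.
In-quota duty = $600,323.49 × 4% = $24,012.94. Over-quota duty = $1,030,092.18 × 34% = $350,231.34.
Line duty = $24,012.94 + $350,231.34 = $374,244.28.
Line 2 (1827.12.45, Belistan, 2,830 liters, $338,496.30):
Base rate for 1827.12.45 is 16.5%.
Origin Belistan qualifies under the Erios–Belistan agreement and 1827.12.45 is covered: preferential rate 11.5% applies instead.
Duty = $338,496.30 × 11.5% = $38,927.07.
Line 3 (0350.89.48, Ilay, 209 units, $43,777.14):
Base rate for 0350.89.48 is $2.10/unit.
0350.89.48 has an FTA preferential rate, but origin Ilay is not Belistan; base rate stands.
Additional duty on 0350.89.48 from Ilay: +50.3% ad valorem. Applied ad valorem rate = 50.3%.
Duty = $43,777.14 × 50.3% + 209 × $2.10 = $22,458.80.
Total = $374,244.28 + $38,927.07 + $22,458.80 = $435,630.15.

$435,630.15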